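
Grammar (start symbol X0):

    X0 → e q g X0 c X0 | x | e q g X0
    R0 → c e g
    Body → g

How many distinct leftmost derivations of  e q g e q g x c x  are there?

Parse trees for e q g e q g x c x:
  [X0 e q g [X0 e q g [X0 x]] c [X0 x]]
  [X0 e q g [X0 e q g [X0 x] c [X0 x]]]

2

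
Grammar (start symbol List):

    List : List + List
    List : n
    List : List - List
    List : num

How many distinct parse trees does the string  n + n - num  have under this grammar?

2

Parse trees for n + n - num:
  [List [List n] + [List [List n] - [List num]]]
  [List [List [List n] + [List n]] - [List num]]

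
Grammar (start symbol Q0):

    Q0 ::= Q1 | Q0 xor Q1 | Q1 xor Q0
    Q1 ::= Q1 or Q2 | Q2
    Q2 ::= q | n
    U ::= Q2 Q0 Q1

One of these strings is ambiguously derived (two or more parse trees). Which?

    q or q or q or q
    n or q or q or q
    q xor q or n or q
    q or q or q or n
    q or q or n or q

q xor q or n or q

q or q or q or q: 1 tree
n or q or q or q: 1 tree
q xor q or n or q: 2 trees
q or q or q or n: 1 tree
q or q or n or q: 1 tree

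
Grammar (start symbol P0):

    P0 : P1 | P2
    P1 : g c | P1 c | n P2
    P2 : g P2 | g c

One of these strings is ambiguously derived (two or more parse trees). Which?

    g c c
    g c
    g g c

g c

g c c: 1 tree
g c: 2 trees
g g c: 1 tree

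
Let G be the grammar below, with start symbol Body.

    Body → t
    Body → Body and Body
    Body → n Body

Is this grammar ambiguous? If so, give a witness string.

Ambiguous

Witness: n t and t

Derivation 1: Body ⇒ Body and Body ⇒ n Body and Body ⇒ n t and Body ⇒ n t and t
Derivation 2: Body ⇒ n Body ⇒ n Body and Body ⇒ n t and Body ⇒ n t and t

Two distinct leftmost derivations for the same string.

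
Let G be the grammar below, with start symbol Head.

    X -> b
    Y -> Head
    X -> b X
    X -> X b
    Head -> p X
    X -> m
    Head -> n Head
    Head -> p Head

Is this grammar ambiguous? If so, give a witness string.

Witness: p b b

Derivation 1: Head ⇒ p X ⇒ p b X ⇒ p b b
Derivation 2: Head ⇒ p X ⇒ p X b ⇒ p b b

Two distinct leftmost derivations for the same string.

Ambiguous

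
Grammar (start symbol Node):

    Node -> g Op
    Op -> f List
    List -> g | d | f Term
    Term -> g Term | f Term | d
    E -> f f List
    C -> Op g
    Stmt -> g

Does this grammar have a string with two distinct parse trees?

Unambiguous

Only Node, Op, List, Term are reachable from Node; ignoring the rest: The reachable rules are right-linear with at most one rule per (nonterminal, next-terminal) pair. Each input token forces the next rule, so parsing is deterministic.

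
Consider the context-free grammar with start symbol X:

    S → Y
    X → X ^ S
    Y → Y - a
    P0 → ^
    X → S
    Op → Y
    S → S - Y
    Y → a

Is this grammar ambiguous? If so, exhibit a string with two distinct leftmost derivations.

Ambiguous

Witness: a - a

Derivation 1: X ⇒ S ⇒ Y ⇒ Y - a ⇒ a - a
Derivation 2: X ⇒ S ⇒ S - Y ⇒ Y - Y ⇒ a - Y ⇒ a - a

Two distinct leftmost derivations for the same string.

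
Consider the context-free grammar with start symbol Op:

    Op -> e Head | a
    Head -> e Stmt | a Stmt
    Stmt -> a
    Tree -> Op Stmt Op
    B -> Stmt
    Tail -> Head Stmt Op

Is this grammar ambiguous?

Only Op, Head, Stmt are reachable from Op; ignoring the rest: Each reachable nonterminal has at most one production per leading terminal, and all productions are right-linear; the derivation is determined token-by-token.

Unambiguous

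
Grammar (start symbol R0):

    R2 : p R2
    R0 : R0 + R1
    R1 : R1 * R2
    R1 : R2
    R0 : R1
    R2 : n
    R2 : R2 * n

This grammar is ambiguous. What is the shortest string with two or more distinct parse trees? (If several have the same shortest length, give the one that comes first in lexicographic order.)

length 1: no string has ≥2 trees
length 2: no string has ≥2 trees
length 3: n * n has 2 parse trees

Two derivations of n * n:
  R0 ⇒ R1 ⇒ R1 * R2 ⇒ R2 * R2 ⇒ n * R2 ⇒ n * n
  R0 ⇒ R1 ⇒ R2 ⇒ R2 * n ⇒ n * n

n * n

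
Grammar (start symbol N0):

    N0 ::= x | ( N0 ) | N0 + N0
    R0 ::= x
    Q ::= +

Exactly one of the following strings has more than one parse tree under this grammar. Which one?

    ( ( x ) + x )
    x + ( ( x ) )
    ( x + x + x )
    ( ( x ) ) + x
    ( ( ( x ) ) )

( x + x + x )

( ( x ) + x ): 1 tree
x + ( ( x ) ): 1 tree
( x + x + x ): 2 trees
( ( x ) ) + x: 1 tree
( ( ( x ) ) ): 1 tree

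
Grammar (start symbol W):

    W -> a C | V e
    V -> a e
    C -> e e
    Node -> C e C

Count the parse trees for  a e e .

2

Parse trees for a e e:
  [W a [C e e]]
  [W [V a e] e]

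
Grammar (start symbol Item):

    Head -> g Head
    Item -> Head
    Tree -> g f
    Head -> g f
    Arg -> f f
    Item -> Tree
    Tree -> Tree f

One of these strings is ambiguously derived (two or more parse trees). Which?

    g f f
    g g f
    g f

g f

g f f: 1 tree
g g f: 1 tree
g f: 2 trees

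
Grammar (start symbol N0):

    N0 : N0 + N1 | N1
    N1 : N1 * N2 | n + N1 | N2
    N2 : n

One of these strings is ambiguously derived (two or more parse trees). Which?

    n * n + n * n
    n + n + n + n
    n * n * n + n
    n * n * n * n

n * n + n * n: 1 tree
n + n + n + n: 8 trees
n * n * n + n: 1 tree
n * n * n * n: 1 tree

n + n + n + n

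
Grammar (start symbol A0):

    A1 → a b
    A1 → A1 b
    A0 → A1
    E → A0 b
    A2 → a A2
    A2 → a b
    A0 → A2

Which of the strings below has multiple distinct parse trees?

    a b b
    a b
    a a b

a b

a b b: 1 tree
a b: 2 trees
a a b: 1 tree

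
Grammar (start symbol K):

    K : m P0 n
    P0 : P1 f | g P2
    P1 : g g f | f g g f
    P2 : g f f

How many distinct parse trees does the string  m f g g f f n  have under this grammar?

Parse trees for m f g g f f n:
  [K m [P0 [P1 f g g f] f] n]

1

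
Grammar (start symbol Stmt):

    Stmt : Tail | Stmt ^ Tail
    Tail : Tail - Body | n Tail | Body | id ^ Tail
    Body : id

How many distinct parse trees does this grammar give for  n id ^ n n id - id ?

8

Parse trees for n id ^ n n id - id:
  [Stmt [Tail [Tail n [Tail id ^ [Tail n [Tail n [Tail [Body id]]]]]] - [Body id]]]
  [Stmt [Tail n [Tail [Tail id ^ [Tail n [Tail n [Tail [Body id]]]]] - [Body id]]]]
  [Stmt [Tail n [Tail id ^ [Tail [Tail n [Tail n [Tail [Body id]]]] - [Body id]]]]]
  [Stmt [Tail n [Tail id ^ [Tail n [Tail [Tail n [Tail [Body id]]] - [Body id]]]]]]
  [Stmt [Tail n [Tail id ^ [Tail n [Tail n [Tail [Tail [Body id]] - [Body id]]]]]]]
  [Stmt [Stmt [Tail n [Tail [Body id]]]] ^ [Tail [Tail n [Tail n [Tail [Body id]]]] - [Body id]]]
  [Stmt [Stmt [Tail n [Tail [Body id]]]] ^ [Tail n [Tail [Tail n [Tail [Body id]]] - [Body id]]]]
  [Stmt [Stmt [Tail n [Tail [Body id]]]] ^ [Tail n [Tail n [Tail [Tail [Body id]] - [Body id]]]]]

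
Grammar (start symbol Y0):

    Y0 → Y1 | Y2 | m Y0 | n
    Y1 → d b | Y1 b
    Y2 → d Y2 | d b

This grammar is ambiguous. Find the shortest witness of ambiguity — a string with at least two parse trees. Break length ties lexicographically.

d b

length 1: no string has ≥2 trees
length 2: d b has 2 parse trees

Two derivations of d b:
  Y0 ⇒ Y1 ⇒ d b
  Y0 ⇒ Y2 ⇒ d b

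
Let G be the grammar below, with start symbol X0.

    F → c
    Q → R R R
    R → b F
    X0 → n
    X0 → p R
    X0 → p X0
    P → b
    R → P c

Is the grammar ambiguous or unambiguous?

Ambiguous

Witness: p b c

Derivation 1: X0 ⇒ p R ⇒ p b F ⇒ p b c
Derivation 2: X0 ⇒ p R ⇒ p P c ⇒ p b c

Two distinct leftmost derivations for the same string.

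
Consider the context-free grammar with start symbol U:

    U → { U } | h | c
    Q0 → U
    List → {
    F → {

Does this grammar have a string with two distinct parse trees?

Unambiguous

(Q0, List, F are unreachable from U, so their rules don't affect L(U).) Each string is a nest of matched brackets around a single atom. An opening bracket forces the recursive rule; an atom forces the base rule.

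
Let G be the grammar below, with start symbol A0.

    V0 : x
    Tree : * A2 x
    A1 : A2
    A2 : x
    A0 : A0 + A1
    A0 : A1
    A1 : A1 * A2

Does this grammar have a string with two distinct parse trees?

Only A0, A1, A2 are reachable from A0; ignoring the rest: A0 → A0 + A1 | A1  ;  A1 → A1 * A2 | A2  — a left-associative chain with A2 at the bottom. Each string factors uniquely by precedence.

Unambiguous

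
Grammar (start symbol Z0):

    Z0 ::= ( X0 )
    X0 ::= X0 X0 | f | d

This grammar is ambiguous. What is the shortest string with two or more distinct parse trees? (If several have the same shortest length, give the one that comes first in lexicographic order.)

( d d d )

length 3: no string has ≥2 trees
length 4: no string has ≥2 trees
length 5: ( d d d ) has 2 parse trees

Two derivations of ( d d d ):
  Z0 ⇒ ( X0 ) ⇒ ( X0 X0 ) ⇒ ( X0 X0 X0 ) ⇒ ( d X0 X0 ) ⇒ ( d d X0 ) ⇒ ( d d d )
  Z0 ⇒ ( X0 ) ⇒ ( X0 X0 ) ⇒ ( d X0 ) ⇒ ( d X0 X0 ) ⇒ ( d d X0 ) ⇒ ( d d d )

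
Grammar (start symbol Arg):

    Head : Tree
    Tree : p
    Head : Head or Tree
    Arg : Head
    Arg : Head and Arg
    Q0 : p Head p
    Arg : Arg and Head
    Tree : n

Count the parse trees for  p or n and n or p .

2

Parse trees for p or n and n or p:
  [Arg [Head [Head [Tree p]] or [Tree n]] and [Arg [Head [Head [Tree n]] or [Tree p]]]]
  [Arg [Arg [Head [Head [Tree p]] or [Tree n]]] and [Head [Head [Tree n]] or [Tree p]]]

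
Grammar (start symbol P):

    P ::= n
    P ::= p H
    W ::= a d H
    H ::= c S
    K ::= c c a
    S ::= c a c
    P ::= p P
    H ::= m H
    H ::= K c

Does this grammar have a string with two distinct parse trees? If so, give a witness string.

Ambiguous

Witness: p c c a c

Derivation 1: P ⇒ p H ⇒ p c S ⇒ p c c a c
Derivation 2: P ⇒ p H ⇒ p K c ⇒ p c c a c

Two distinct leftmost derivations for the same string.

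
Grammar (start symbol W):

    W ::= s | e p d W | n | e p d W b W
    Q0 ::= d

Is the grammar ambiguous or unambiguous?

Ambiguous

Witness: e p d e p d n b n

Derivation 1: W ⇒ e p d W ⇒ e p d e p d W b W ⇒ e p d e p d n b W ⇒ e p d e p d n b n
Derivation 2: W ⇒ e p d W b W ⇒ e p d e p d W b W ⇒ e p d e p d n b W ⇒ e p d e p d n b n

Two distinct leftmost derivations for the same string.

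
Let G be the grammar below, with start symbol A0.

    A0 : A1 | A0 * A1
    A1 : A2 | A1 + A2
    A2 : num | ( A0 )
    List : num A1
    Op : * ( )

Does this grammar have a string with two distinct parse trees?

Only A0, A1, A2 are reachable from A0; ignoring the rest: A0 → A0 * A1 | A1  ;  A1 → A1 + A2 | A2  — a left-associative chain with A2 at the bottom. Each string factors uniquely by precedence.

Unambiguous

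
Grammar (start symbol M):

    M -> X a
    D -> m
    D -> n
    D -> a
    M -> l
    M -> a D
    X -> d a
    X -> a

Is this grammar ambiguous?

Ambiguous

Witness: a a

Derivation 1: M ⇒ X a ⇒ a a
Derivation 2: M ⇒ a D ⇒ a a

Two distinct leftmost derivations for the same string.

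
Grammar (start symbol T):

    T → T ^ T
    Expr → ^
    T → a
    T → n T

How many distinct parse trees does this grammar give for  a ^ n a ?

1

Parse trees for a ^ n a:
  [T [T a] ^ [T n [T a]]]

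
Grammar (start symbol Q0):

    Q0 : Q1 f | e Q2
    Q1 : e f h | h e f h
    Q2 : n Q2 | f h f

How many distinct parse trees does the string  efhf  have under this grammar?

Parse trees for efhf:
  [Q0 [Q1 e f h] f]
  [Q0 e [Q2 f h f]]

2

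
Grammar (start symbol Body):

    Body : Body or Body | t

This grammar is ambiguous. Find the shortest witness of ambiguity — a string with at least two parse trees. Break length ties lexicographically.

t or t or t

length 1: no string has ≥2 trees
length 3: no string has ≥2 trees
length 5: t or t or t has 2 parse trees

Two derivations of t or t or t:
  Body ⇒ Body or Body ⇒ Body or Body or Body ⇒ t or Body or Body ⇒ t or t or Body ⇒ t or t or t
  Body ⇒ Body or Body ⇒ t or Body ⇒ t or Body or Body ⇒ t or t or Body ⇒ t or t or t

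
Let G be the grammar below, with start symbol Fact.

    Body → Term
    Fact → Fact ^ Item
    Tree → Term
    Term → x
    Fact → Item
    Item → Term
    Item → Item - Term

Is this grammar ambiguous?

Only Fact, Item, Term are reachable from Fact; ignoring the rest: Fact → Fact ^ Item | Item  ;  Item → Item - Term | Term  — a left-associative chain with Term at the bottom. Each string factors uniquely by precedence.

Unambiguous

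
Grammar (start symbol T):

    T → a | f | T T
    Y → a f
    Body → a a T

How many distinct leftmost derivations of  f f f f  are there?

Parse trees for f f f f:
  [T [T f] [T [T f] [T [T f] [T f]]]]
  [T [T f] [T [T [T f] [T f]] [T f]]]
  [T [T [T f] [T f]] [T [T f] [T f]]]
  [T [T [T f] [T [T f] [T f]]] [T f]]
  [T [T [T [T f] [T f]] [T f]] [T f]]

5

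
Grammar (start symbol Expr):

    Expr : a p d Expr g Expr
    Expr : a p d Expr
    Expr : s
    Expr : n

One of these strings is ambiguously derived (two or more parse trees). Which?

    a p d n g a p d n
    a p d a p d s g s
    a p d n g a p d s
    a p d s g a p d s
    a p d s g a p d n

a p d a p d s g s

a p d n g a p d n: 1 tree
a p d a p d s g s: 2 trees
a p d n g a p d s: 1 tree
a p d s g a p d s: 1 tree
a p d s g a p d n: 1 tree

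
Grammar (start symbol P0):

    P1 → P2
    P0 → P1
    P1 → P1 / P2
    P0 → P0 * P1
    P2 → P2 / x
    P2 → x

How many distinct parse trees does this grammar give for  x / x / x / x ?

8

Parse trees for x / x / x / x:
  [P0 [P1 [P2 [P2 [P2 [P2 x] / x] / x] / x]]]
  [P0 [P1 [P1 [P2 x]] / [P2 [P2 [P2 x] / x] / x]]]
  [P0 [P1 [P1 [P2 [P2 x] / x]] / [P2 [P2 x] / x]]]
  [P0 [P1 [P1 [P1 [P2 x]] / [P2 x]] / [P2 [P2 x] / x]]]
  [P0 [P1 [P1 [P2 [P2 [P2 x] / x] / x]] / [P2 x]]]
  [P0 [P1 [P1 [P1 [P2 x]] / [P2 [P2 x] / x]] / [P2 x]]]
  [P0 [P1 [P1 [P1 [P2 [P2 x] / x]] / [P2 x]] / [P2 x]]]
  [P0 [P1 [P1 [P1 [P1 [P2 x]] / [P2 x]] / [P2 x]] / [P2 x]]]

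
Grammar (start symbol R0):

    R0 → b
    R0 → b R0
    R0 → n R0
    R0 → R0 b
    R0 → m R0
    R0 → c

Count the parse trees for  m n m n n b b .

7

Parse trees for m n m n n b b:
  [R0 [R0 m [R0 n [R0 m [R0 n [R0 n [R0 b]]]]]] b]
  [R0 m [R0 n [R0 [R0 m [R0 n [R0 n [R0 b]]]] b]]]
  [R0 m [R0 n [R0 m [R0 n [R0 n [R0 b [R0 b]]]]]]]
  [R0 m [R0 n [R0 m [R0 n [R0 n [R0 [R0 b] b]]]]]]
  [R0 m [R0 n [R0 m [R0 n [R0 [R0 n [R0 b]] b]]]]]
  [R0 m [R0 n [R0 m [R0 [R0 n [R0 n [R0 b]]] b]]]]
  [R0 m [R0 [R0 n [R0 m [R0 n [R0 n [R0 b]]]]] b]]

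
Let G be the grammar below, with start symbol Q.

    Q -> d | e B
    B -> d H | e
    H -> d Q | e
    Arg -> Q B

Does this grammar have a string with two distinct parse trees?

Unambiguous

(Arg is unreachable from Q, so its rules don't affect L(Q).) Each reachable nonterminal has at most one production per leading terminal, and all productions are right-linear; the derivation is determined token-by-token.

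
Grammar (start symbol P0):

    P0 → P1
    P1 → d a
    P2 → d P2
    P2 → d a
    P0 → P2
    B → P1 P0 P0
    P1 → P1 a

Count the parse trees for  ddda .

1

Parse trees for ddda:
  [P0 [P2 d [P2 d [P2 d a]]]]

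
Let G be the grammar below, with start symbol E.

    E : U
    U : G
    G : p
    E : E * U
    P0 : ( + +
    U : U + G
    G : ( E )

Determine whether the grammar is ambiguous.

Unambiguous

(P0 is unreachable from E, so its rules don't affect L(E).) This is a standard precedence ladder (E over U over G), with each level left-recursive on its own operator ('*' at E, '+' at U). That structure is LR(1), hence unambiguous.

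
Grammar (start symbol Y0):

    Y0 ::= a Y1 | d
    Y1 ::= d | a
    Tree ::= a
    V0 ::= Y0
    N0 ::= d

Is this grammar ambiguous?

Only Y0, Y1 are reachable from Y0; ignoring the rest: Each reachable nonterminal has at most one production per leading terminal, and all productions are right-linear; the derivation is determined token-by-token.

Unambiguous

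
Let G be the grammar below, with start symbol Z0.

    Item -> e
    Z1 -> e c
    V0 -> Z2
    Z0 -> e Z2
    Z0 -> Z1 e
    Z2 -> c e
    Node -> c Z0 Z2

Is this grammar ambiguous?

Ambiguous

Witness: e c e

Derivation 1: Z0 ⇒ e Z2 ⇒ e c e
Derivation 2: Z0 ⇒ Z1 e ⇒ e c e

Two distinct leftmost derivations for the same string.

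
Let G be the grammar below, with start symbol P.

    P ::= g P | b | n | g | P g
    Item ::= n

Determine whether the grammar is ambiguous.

Witness: g g

Derivation 1: P ⇒ g P ⇒ g g
Derivation 2: P ⇒ P g ⇒ g g

Two distinct leftmost derivations for the same string.

Ambiguous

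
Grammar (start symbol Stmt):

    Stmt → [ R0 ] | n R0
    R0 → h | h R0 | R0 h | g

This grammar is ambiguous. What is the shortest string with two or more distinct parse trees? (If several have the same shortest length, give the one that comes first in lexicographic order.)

length 2: no string has ≥2 trees
length 3: n h h has 2 parse trees

Two derivations of n h h:
  Stmt ⇒ n R0 ⇒ n h R0 ⇒ n h h
  Stmt ⇒ n R0 ⇒ n R0 h ⇒ n h h

n h h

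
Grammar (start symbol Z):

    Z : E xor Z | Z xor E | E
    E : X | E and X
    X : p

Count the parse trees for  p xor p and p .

2

Parse trees for p xor p and p:
  [Z [E [X p]] xor [Z [E [E [X p]] and [X p]]]]
  [Z [Z [E [X p]]] xor [E [E [X p]] and [X p]]]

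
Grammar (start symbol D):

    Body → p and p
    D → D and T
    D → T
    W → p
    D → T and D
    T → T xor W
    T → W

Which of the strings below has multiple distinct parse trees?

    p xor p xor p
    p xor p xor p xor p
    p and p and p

p xor p xor p: 1 tree
p xor p xor p xor p: 1 tree
p and p and p: 4 trees

p and p and p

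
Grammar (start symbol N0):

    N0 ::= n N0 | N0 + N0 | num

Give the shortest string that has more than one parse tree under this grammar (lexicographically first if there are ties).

n num + num

length 1: no string has ≥2 trees
length 2: no string has ≥2 trees
length 3: no string has ≥2 trees
length 4: n num + num has 2 parse trees

Two derivations of n num + num:
  N0 ⇒ n N0 ⇒ n N0 + N0 ⇒ n num + N0 ⇒ n num + num
  N0 ⇒ N0 + N0 ⇒ n N0 + N0 ⇒ n num + N0 ⇒ n num + num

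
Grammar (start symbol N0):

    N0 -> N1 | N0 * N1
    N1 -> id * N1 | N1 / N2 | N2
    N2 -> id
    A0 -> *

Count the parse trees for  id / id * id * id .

2

Parse trees for id / id * id * id:
  [N0 [N0 [N1 [N1 [N2 id]] / [N2 id]]] * [N1 id * [N1 [N2 id]]]]
  [N0 [N0 [N0 [N1 [N1 [N2 id]] / [N2 id]]] * [N1 [N2 id]]] * [N1 [N2 id]]]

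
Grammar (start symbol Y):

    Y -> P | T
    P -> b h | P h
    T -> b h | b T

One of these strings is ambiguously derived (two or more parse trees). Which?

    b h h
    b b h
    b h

b h h: 1 tree
b b h: 1 tree
b h: 2 trees

b h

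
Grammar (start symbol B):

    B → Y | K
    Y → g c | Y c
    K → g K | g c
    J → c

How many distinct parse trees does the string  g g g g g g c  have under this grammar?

1

Parse trees for g g g g g g c:
  [B [K g [K g [K g [K g [K g [K g c]]]]]]]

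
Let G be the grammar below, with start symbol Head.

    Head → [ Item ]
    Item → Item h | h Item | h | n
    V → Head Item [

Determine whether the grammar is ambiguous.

Witness: [ h h ]

Derivation 1: Head ⇒ [ Item ] ⇒ [ Item h ] ⇒ [ h h ]
Derivation 2: Head ⇒ [ Item ] ⇒ [ h Item ] ⇒ [ h h ]

Two distinct leftmost derivations for the same string.

Ambiguous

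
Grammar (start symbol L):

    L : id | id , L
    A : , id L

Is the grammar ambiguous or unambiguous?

Unambiguous

(A is unreachable from L, so its rules don't affect L(L).) The reachable grammar is A → atom sep A | atom. Each atom is followed by either the separator (recurse) or end-of-string (stop) — no choice point.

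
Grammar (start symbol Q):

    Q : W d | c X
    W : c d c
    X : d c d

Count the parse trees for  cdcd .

Parse trees for cdcd:
  [Q [W c d c] d]
  [Q c [X d c d]]

2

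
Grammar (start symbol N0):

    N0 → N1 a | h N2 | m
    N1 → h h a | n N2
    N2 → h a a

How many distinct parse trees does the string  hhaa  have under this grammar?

Parse trees for hhaa:
  [N0 [N1 h h a] a]
  [N0 h [N2 h a a]]

2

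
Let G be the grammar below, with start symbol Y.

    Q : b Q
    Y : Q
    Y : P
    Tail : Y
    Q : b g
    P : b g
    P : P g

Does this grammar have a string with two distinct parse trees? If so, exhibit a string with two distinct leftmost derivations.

Witness: b g

Derivation 1: Y ⇒ Q ⇒ b g
Derivation 2: Y ⇒ P ⇒ b g

Two distinct leftmost derivations for the same string.

Ambiguous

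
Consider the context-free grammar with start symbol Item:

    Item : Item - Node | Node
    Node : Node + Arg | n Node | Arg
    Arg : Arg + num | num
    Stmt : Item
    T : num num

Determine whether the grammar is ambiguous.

Witness: num + num

Derivation 1: Item ⇒ Node ⇒ Node + Arg ⇒ Arg + Arg ⇒ num + Arg ⇒ num + num
Derivation 2: Item ⇒ Node ⇒ Arg ⇒ Arg + num ⇒ num + num

Two distinct leftmost derivations for the same string.

Ambiguous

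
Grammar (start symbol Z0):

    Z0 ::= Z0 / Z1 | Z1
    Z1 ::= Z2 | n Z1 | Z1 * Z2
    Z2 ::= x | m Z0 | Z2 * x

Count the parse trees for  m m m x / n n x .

Parse trees for m m m x / n n x:
  [Z0 [Z0 [Z1 [Z2 m [Z0 [Z1 [Z2 m [Z0 [Z1 [Z2 m [Z0 [Z1 [Z2 x]]]]]]]]]]]] / [Z1 n [Z1 n [Z1 [Z2 x]]]]]
  [Z0 [Z1 [Z2 m [Z0 [Z0 [Z1 [Z2 m [Z0 [Z1 [Z2 m [Z0 [Z1 [Z2 x]]]]]]]]] / [Z1 n [Z1 n [Z1 [Z2 x]]]]]]]]
  [Z0 [Z1 [Z2 m [Z0 [Z1 [Z2 m [Z0 [Z0 [Z1 [Z2 m [Z0 [Z1 [Z2 x]]]]]] / [Z1 n [Z1 n [Z1 [Z2 x]]]]]]]]]]]
  [Z0 [Z1 [Z2 m [Z0 [Z1 [Z2 m [Z0 [Z1 [Z2 m [Z0 [Z0 [Z1 [Z2 x]]] / [Z1 n [Z1 n [Z1 [Z2 x]]]]]]]]]]]]]]

4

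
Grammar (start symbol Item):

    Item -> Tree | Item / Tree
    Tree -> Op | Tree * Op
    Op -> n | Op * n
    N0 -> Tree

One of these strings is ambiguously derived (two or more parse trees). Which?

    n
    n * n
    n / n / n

n: 1 tree
n * n: 2 trees
n / n / n: 1 tree

n * n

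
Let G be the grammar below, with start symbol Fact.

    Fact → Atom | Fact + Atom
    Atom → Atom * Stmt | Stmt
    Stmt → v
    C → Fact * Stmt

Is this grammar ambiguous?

(C is unreachable from Fact, so its rules don't affect L(Fact).) Fact → Fact + Atom | Atom  ;  Atom → Atom * Stmt | Stmt  — a left-associative chain with Stmt at the bottom. Each string factors uniquely by precedence.

Unambiguous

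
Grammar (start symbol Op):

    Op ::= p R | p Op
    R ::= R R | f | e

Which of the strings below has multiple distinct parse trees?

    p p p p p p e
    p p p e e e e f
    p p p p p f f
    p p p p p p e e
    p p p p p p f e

p p p p p p e: 1 tree
p p p e e e e f: 14 trees
p p p p p f f: 1 tree
p p p p p p e e: 1 tree
p p p p p p f e: 1 tree

p p p e e e e f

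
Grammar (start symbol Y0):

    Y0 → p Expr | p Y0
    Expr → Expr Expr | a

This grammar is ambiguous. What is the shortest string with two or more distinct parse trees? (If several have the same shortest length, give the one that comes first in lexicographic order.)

p a a a

length 2: no string has ≥2 trees
length 3: no string has ≥2 trees
length 4: p a a a has 2 parse trees

Two derivations of p a a a:
  Y0 ⇒ p Expr ⇒ p Expr Expr ⇒ p Expr Expr Expr ⇒ p a Expr Expr ⇒ p a a Expr ⇒ p a a a
  Y0 ⇒ p Expr ⇒ p Expr Expr ⇒ p a Expr ⇒ p a Expr Expr ⇒ p a a Expr ⇒ p a a a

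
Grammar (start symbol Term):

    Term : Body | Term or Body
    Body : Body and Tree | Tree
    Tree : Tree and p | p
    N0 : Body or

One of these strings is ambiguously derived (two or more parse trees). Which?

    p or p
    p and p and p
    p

p or p: 1 tree
p and p and p: 4 trees
p: 1 tree

p and p and p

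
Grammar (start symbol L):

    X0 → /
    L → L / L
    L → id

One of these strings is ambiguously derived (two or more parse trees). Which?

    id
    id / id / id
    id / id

id / id / id

id: 1 tree
id / id / id: 2 trees
id / id: 1 tree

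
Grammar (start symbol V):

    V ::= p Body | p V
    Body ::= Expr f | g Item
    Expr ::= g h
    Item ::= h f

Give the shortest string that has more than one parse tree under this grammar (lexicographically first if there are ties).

p g h f

length 4: p g h f has 2 parse trees

Two derivations of p g h f:
  V ⇒ p Body ⇒ p Expr f ⇒ p g h f
  V ⇒ p Body ⇒ p g Item ⇒ p g h f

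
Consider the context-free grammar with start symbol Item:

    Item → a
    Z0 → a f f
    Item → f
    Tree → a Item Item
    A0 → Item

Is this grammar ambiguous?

Unambiguous

(Tree, A0, Z0 are unreachable from Item, so their rules don't affect L(Item).) The reachable rules are right-linear with at most one rule per (nonterminal, next-terminal) pair. Each input token forces the next rule, so parsing is deterministic.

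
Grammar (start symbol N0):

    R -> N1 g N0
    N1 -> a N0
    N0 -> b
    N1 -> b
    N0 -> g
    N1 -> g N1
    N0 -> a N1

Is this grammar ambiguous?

(R is unreachable from N0, so its rules don't affect L(N0).) Each reachable nonterminal has at most one production per leading terminal, and all productions are right-linear; the derivation is determined token-by-token.

Unambiguous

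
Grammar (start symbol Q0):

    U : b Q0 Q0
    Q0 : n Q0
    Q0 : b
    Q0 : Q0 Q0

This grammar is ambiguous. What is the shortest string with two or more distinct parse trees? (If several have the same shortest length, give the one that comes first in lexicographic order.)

length 1: no string has ≥2 trees
length 2: no string has ≥2 trees
length 3: b b b has 2 parse trees

Two derivations of b b b:
  Q0 ⇒ Q0 Q0 ⇒ b Q0 ⇒ b Q0 Q0 ⇒ b b Q0 ⇒ b b b
  Q0 ⇒ Q0 Q0 ⇒ Q0 Q0 Q0 ⇒ b Q0 Q0 ⇒ b b Q0 ⇒ b b b

b b b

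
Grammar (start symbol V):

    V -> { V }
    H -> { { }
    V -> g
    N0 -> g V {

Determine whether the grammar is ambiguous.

Only V is reachable from V; ignoring the rest: Each string is a nest of matched brackets around a single atom. An opening bracket forces the recursive rule; an atom forces the base rule.

Unambiguous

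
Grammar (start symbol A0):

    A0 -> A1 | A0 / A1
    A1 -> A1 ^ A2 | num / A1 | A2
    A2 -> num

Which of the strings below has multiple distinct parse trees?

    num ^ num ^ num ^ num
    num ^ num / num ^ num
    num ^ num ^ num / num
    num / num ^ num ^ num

num / num ^ num ^ num

num ^ num ^ num ^ num: 1 tree
num ^ num / num ^ num: 1 tree
num ^ num ^ num / num: 1 tree
num / num ^ num ^ num: 4 trees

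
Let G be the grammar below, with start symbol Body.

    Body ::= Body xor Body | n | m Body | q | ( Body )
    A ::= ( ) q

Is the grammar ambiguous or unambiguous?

Witness: m n xor n

Derivation 1: Body ⇒ Body xor Body ⇒ m Body xor Body ⇒ m n xor Body ⇒ m n xor n
Derivation 2: Body ⇒ m Body ⇒ m Body xor Body ⇒ m n xor Body ⇒ m n xor n

Two distinct leftmost derivations for the same string.

Ambiguous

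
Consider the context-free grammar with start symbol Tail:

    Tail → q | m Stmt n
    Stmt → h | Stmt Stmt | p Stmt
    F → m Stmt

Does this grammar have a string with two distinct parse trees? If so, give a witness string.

Ambiguous

Witness: m h h h n

Derivation 1: Tail ⇒ m Stmt n ⇒ m Stmt Stmt n ⇒ m h Stmt n ⇒ m h Stmt Stmt n ⇒ m h h Stmt n ⇒ m h h h n
Derivation 2: Tail ⇒ m Stmt n ⇒ m Stmt Stmt n ⇒ m Stmt Stmt Stmt n ⇒ m h Stmt Stmt n ⇒ m h h Stmt n ⇒ m h h h n

Two distinct leftmost derivations for the same string.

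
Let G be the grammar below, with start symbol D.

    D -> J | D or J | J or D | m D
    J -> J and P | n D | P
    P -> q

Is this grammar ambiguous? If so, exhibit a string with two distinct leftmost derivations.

Witness: q or q

Derivation 1: D ⇒ D or J ⇒ J or J ⇒ P or J ⇒ q or J ⇒ q or P ⇒ q or q
Derivation 2: D ⇒ J or D ⇒ P or D ⇒ q or D ⇒ q or J ⇒ q or P ⇒ q or q

Two distinct leftmost derivations for the same string.

Ambiguous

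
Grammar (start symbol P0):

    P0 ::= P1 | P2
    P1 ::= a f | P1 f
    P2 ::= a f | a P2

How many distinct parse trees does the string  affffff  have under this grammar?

1

Parse trees for affffff:
  [P0 [P1 [P1 [P1 [P1 [P1 [P1 a f] f] f] f] f] f]]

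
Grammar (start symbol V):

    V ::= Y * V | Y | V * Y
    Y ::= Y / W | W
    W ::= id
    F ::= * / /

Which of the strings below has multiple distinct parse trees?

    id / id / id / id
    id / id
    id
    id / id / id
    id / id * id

id / id * id

id / id / id / id: 1 tree
id / id: 1 tree
id: 1 tree
id / id / id: 1 tree
id / id * id: 2 trees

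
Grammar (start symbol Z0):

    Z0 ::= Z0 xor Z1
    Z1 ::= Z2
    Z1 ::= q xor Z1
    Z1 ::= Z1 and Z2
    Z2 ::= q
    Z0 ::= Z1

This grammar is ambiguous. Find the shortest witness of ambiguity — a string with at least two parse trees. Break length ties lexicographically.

q xor q

length 1: no string has ≥2 trees
length 3: q xor q has 2 parse trees

Two derivations of q xor q:
  Z0 ⇒ Z0 xor Z1 ⇒ Z1 xor Z1 ⇒ Z2 xor Z1 ⇒ q xor Z1 ⇒ q xor Z2 ⇒ q xor q
  Z0 ⇒ Z1 ⇒ q xor Z1 ⇒ q xor Z2 ⇒ q xor q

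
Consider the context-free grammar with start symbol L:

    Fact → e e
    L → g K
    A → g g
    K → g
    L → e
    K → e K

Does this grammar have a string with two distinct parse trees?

Unambiguous

(A, Fact are unreachable from L, so their rules don't affect L(L).) The reachable rules are right-linear with at most one rule per (nonterminal, next-terminal) pair. Each input token forces the next rule, so parsing is deterministic.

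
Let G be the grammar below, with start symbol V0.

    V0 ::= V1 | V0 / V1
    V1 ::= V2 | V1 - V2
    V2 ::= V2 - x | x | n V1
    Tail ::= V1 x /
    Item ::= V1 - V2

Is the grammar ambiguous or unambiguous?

Witness: x - x

Derivation 1: V0 ⇒ V1 ⇒ V2 ⇒ V2 - x ⇒ x - x
Derivation 2: V0 ⇒ V1 ⇒ V1 - V2 ⇒ V2 - V2 ⇒ x - V2 ⇒ x - x

Two distinct leftmost derivations for the same string.

Ambiguous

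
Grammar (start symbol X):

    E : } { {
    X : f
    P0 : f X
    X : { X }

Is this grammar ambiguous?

Unambiguous

(E, P0 are unreachable from X, so their rules don't affect L(X).) L(X) is { openⁿ atom closeⁿ : n ≥ 0 }. The bracket depth fixes n, and the derivation is forced at every step.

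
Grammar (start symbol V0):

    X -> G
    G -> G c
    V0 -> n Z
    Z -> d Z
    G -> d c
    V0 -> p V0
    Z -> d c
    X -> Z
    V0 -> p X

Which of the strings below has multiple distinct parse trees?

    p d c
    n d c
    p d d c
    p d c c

p d c: 2 trees
n d c: 1 tree
p d d c: 1 tree
p d c c: 1 tree

p d c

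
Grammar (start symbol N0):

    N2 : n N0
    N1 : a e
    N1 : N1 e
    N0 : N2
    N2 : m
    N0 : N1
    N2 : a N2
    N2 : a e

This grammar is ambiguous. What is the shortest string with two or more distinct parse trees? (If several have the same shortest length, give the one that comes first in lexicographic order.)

a e

length 1: no string has ≥2 trees
length 2: a e has 2 parse trees

Two derivations of a e:
  N0 ⇒ N2 ⇒ a e
  N0 ⇒ N1 ⇒ a e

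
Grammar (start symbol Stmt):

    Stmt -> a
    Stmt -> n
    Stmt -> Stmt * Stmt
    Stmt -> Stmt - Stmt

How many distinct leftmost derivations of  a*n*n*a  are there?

5

Parse trees for a*n*n*a:
  [Stmt [Stmt a] * [Stmt [Stmt n] * [Stmt [Stmt n] * [Stmt a]]]]
  [Stmt [Stmt a] * [Stmt [Stmt [Stmt n] * [Stmt n]] * [Stmt a]]]
  [Stmt [Stmt [Stmt a] * [Stmt n]] * [Stmt [Stmt n] * [Stmt a]]]
  [Stmt [Stmt [Stmt a] * [Stmt [Stmt n] * [Stmt n]]] * [Stmt a]]
  [Stmt [Stmt [Stmt [Stmt a] * [Stmt n]] * [Stmt n]] * [Stmt a]]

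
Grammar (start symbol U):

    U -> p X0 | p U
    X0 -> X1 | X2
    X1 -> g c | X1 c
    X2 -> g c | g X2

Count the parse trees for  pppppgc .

Parse trees for pppppgc:
  [U p [U p [U p [U p [U p [X0 [X1 g c]]]]]]]
  [U p [U p [U p [U p [U p [X0 [X2 g c]]]]]]]

2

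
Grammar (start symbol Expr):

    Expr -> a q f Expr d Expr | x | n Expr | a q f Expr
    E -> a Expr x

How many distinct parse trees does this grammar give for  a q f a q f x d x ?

2

Parse trees for a q f a q f x d x:
  [Expr a q f [Expr a q f [Expr x]] d [Expr x]]
  [Expr a q f [Expr a q f [Expr x] d [Expr x]]]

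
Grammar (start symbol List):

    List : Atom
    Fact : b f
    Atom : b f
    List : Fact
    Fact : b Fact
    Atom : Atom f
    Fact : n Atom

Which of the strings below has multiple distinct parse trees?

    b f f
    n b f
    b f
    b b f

b f f: 1 tree
n b f: 1 tree
b f: 2 trees
b b f: 1 tree

b f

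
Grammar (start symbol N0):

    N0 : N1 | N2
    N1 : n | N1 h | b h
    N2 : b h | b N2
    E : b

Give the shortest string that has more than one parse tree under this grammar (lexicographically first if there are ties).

b h

length 1: no string has ≥2 trees
length 2: b h has 2 parse trees

Two derivations of b h:
  N0 ⇒ N1 ⇒ b h
  N0 ⇒ N2 ⇒ b h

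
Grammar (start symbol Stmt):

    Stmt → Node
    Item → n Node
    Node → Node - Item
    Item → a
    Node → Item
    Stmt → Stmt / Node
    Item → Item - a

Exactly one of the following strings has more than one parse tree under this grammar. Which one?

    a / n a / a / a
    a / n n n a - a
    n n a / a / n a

a / n a / a / a: 1 tree
a / n n n a - a: 8 trees
n n a / a / n a: 1 tree

a / n n n a - a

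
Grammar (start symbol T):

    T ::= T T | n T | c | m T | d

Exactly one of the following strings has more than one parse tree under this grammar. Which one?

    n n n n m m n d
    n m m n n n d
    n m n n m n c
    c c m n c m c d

n n n n m m n d: 1 tree
n m m n n n d: 1 tree
n m n n m n c: 1 tree
c c m n c m c d: 43 trees

c c m n c m c d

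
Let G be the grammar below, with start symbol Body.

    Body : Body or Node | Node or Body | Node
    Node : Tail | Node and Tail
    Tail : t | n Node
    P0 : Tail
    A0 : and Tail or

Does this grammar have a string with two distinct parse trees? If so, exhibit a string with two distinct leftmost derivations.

Witness: t or t

Derivation 1: Body ⇒ Body or Node ⇒ Node or Node ⇒ Tail or Node ⇒ t or Node ⇒ t or Tail ⇒ t or t
Derivation 2: Body ⇒ Node or Body ⇒ Tail or Body ⇒ t or Body ⇒ t or Node ⇒ t or Tail ⇒ t or t

Two distinct leftmost derivations for the same string.

Ambiguous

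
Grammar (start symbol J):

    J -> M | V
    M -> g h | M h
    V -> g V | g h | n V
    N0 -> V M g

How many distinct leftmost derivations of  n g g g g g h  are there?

Parse trees for n g g g g g h:
  [J [V n [V g [V g [V g [V g [V g h]]]]]]]

1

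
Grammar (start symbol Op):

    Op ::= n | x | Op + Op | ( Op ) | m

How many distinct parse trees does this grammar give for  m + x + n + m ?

5

Parse trees for m + x + n + m:
  [Op [Op m] + [Op [Op x] + [Op [Op n] + [Op m]]]]
  [Op [Op m] + [Op [Op [Op x] + [Op n]] + [Op m]]]
  [Op [Op [Op m] + [Op x]] + [Op [Op n] + [Op m]]]
  [Op [Op [Op m] + [Op [Op x] + [Op n]]] + [Op m]]
  [Op [Op [Op [Op m] + [Op x]] + [Op n]] + [Op m]]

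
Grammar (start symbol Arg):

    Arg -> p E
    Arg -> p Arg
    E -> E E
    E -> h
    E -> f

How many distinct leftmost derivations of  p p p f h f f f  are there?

Parse trees for p p p f h f f f (showing first 6 of 14):
  [Arg p [Arg p [Arg p [E [E f] [E [E h] [E [E f] [E [E f] [E f]]]]]]]]
  [Arg p [Arg p [Arg p [E [E f] [E [E h] [E [E [E f] [E f]] [E f]]]]]]]
  [Arg p [Arg p [Arg p [E [E f] [E [E [E h] [E f]] [E [E f] [E f]]]]]]]
  [Arg p [Arg p [Arg p [E [E f] [E [E [E h] [E [E f] [E f]]] [E f]]]]]]
  [Arg p [Arg p [Arg p [E [E f] [E [E [E [E h] [E f]] [E f]] [E f]]]]]]
  [Arg p [Arg p [Arg p [E [E [E f] [E h]] [E [E f] [E [E f] [E f]]]]]]]

14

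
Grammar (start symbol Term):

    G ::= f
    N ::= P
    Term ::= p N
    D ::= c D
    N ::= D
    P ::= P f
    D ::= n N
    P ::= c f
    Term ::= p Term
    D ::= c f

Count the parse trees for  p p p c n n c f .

Parse trees for p p p c n n c f:
  [Term p [Term p [Term p [N [D c [D n [N [D n [N [P c f]]]]]]]]]]
  [Term p [Term p [Term p [N [D c [D n [N [D n [N [D c f]]]]]]]]]]

2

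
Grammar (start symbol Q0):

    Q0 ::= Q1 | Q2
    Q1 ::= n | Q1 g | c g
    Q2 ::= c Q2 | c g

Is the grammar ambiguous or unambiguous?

Witness: c g

Derivation 1: Q0 ⇒ Q1 ⇒ c g
Derivation 2: Q0 ⇒ Q2 ⇒ c g

Two distinct leftmost derivations for the same string.

Ambiguous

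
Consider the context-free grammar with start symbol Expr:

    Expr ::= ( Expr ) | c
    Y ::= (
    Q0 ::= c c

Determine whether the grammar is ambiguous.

Unambiguous

(Y, Q0 are unreachable from Expr, so their rules don't affect L(Expr).) Each string is a nest of matched brackets around a single atom. An opening bracket forces the recursive rule; an atom forces the base rule.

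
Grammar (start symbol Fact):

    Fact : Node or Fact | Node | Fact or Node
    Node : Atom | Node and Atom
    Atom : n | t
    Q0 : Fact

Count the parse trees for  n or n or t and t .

Parse trees for n or n or t and t:
  [Fact [Node [Atom n]] or [Fact [Node [Atom n]] or [Fact [Node [Node [Atom t]] and [Atom t]]]]]
  [Fact [Node [Atom n]] or [Fact [Fact [Node [Atom n]]] or [Node [Node [Atom t]] and [Atom t]]]]
  [Fact [Fact [Node [Atom n]] or [Fact [Node [Atom n]]]] or [Node [Node [Atom t]] and [Atom t]]]
  [Fact [Fact [Fact [Node [Atom n]]] or [Node [Atom n]]] or [Node [Node [Atom t]] and [Atom t]]]

4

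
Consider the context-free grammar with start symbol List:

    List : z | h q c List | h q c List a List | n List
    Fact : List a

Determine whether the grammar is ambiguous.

Ambiguous

Witness: h q c h q c z a z

Derivation 1: List ⇒ h q c List ⇒ h q c h q c List a List ⇒ h q c h q c z a List ⇒ h q c h q c z a z
Derivation 2: List ⇒ h q c List a List ⇒ h q c h q c List a List ⇒ h q c h q c z a List ⇒ h q c h q c z a z

Two distinct leftmost derivations for the same string.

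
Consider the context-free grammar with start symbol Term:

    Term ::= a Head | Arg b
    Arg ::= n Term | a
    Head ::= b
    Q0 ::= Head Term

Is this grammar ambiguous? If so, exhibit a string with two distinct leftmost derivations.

Witness: a b

Derivation 1: Term ⇒ a Head ⇒ a b
Derivation 2: Term ⇒ Arg b ⇒ a b

Two distinct leftmost derivations for the same string.

Ambiguous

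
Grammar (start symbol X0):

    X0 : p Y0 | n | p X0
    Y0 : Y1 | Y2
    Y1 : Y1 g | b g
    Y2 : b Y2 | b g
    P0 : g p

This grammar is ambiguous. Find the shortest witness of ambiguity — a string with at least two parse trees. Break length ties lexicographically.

p b g

length 1: no string has ≥2 trees
length 2: no string has ≥2 trees
length 3: p b g has 2 parse trees

Two derivations of p b g:
  X0 ⇒ p Y0 ⇒ p Y1 ⇒ p b g
  X0 ⇒ p Y0 ⇒ p Y2 ⇒ p b g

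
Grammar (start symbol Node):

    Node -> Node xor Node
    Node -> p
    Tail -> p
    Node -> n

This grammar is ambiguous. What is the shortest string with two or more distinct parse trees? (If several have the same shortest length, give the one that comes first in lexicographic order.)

n xor n xor n

length 1: no string has ≥2 trees
length 3: no string has ≥2 trees
length 5: n xor n xor n has 2 parse trees

Two derivations of n xor n xor n:
  Node ⇒ Node xor Node ⇒ Node xor Node xor Node ⇒ n xor Node xor Node ⇒ n xor n xor Node ⇒ n xor n xor n
  Node ⇒ Node xor Node ⇒ n xor Node ⇒ n xor Node xor Node ⇒ n xor n xor Node ⇒ n xor n xor n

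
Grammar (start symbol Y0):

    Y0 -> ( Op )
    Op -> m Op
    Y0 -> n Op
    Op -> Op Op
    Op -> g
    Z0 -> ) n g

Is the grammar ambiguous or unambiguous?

Witness: n g g g

Derivation 1: Y0 ⇒ n Op ⇒ n Op Op ⇒ n Op Op Op ⇒ n g Op Op ⇒ n g g Op ⇒ n g g g
Derivation 2: Y0 ⇒ n Op ⇒ n Op Op ⇒ n g Op ⇒ n g Op Op ⇒ n g g Op ⇒ n g g g

Two distinct leftmost derivations for the same string.

Ambiguous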